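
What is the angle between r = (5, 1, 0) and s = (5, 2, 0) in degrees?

r·s = 5·5 + 1·2 + 0·0 = 25 + 2 + 0 = 27
|r| = √(5² + 1² + 0²) = √26 ≈ 5.099
|s| = √(5² + 2² + 0²) = √29 ≈ 5.385
cos θ = (r·s)/(|r||s|) = 27/(5.099·5.385) ≈ 0.9833
θ = arccos(0.9833) ≈ 10.49°

10.49°


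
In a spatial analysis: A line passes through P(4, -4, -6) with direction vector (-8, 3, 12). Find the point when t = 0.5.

P(t) = P + t·d
  = (4 + (-8)·0.5, -4 + 3·0.5, -6 + 12·0.5)
  = (4 - 4, -4 + 1.5, -6 + 6)
  = (0, -2.5, 0)

(0, -2.5, 0)


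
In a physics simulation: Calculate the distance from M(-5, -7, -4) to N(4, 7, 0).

d = √[(x₂-x₁)² + (y₂-y₁)² + (z₂-z₁)²]
  = √[9² + 14² + 4²]
  = √[81 + 196 + 16]
  = √293
  ≈ 17.12

17.12


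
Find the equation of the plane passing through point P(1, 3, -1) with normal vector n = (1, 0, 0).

The plane through P with normal n = (a, b, c) satisfies n·(r - P) = 0,
i.e. ax + by + cz = a·x₀ + b·y₀ + c·z₀.
d = 1·1 + 0·3 + 0·(-1)
  = 1 + 0 + 0
  = 1
Equation: x = 1

x = 1


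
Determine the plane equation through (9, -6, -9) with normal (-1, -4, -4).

The plane through P with normal n = (a, b, c) satisfies n·(r - P) = 0,
i.e. ax + by + cz = a·x₀ + b·y₀ + c·z₀.
d = (-1)·9 + (-4)·(-6) + (-4)·(-9)
  = -9 + 24 + 36
  = 51
Equation: -x - 4y - 4z = 51

-x - 4y - 4z = 51


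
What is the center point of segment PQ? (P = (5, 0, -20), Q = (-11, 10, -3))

M = ((x₁+x₂)/2, (y₁+y₂)/2, (z₁+z₂)/2)
  = ((5 - 11)/2, (0 + 10)/2, (-20 - 3)/2)
  = (-6/2, 10/2, -23/2)
  = (-3, 5, -11.5)

(-3, 5, -11.5)


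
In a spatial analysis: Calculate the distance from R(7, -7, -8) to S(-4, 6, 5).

d = √[(x₂-x₁)² + (y₂-y₁)² + (z₂-z₁)²]
  = √[(-11)² + 13² + 13²]
  = √[121 + 169 + 169]
  = √459
  ≈ 21.42

21.42


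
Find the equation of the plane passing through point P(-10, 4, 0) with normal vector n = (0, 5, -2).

The plane through P with normal n = (a, b, c) satisfies n·(r - P) = 0,
i.e. ax + by + cz = a·x₀ + b·y₀ + c·z₀.
d = 0·(-10) + 5·4 + (-2)·0
  = 0 + 20 + 0
  = 20
Equation: 5y - 2z = 20

5y - 2z = 20


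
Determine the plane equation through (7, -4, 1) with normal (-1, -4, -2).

The plane through P with normal n = (a, b, c) satisfies n·(r - P) = 0,
i.e. ax + by + cz = a·x₀ + b·y₀ + c·z₀.
d = (-1)·7 + (-4)·(-4) + (-2)·1
  = -7 + 16 - 2
  = 7
Equation: -x - 4y - 2z = 7

-x - 4y - 2z = 7


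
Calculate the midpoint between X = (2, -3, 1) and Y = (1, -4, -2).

M = ((x₁+x₂)/2, (y₁+y₂)/2, (z₁+z₂)/2)
  = ((2 + 1)/2, (-3 - 4)/2, (1 - 2)/2)
  = (3/2, -7/2, -1/2)
  = (1.5, -3.5, -0.5)

(1.5, -3.5, -0.5)


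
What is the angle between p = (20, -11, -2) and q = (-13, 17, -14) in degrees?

p·q = 20·(-13) + (-11)·17 + (-2)·(-14) = -260 - 187 + 28 = -419
|p| = √(20² + (-11)² + (-2)²) = √525 ≈ 22.91
|q| = √((-13)² + 17² + (-14)²) = √654 ≈ 25.57
cos θ = (p·q)/(|p||q|) = -419/(22.91·25.57) ≈ -0.7151
θ = arccos(-0.7151) ≈ 135.6°

135.6°


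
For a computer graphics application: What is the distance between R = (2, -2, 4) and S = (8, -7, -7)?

d = √[(x₂-x₁)² + (y₂-y₁)² + (z₂-z₁)²]
  = √[6² + (-5)² + (-11)²]
  = √[36 + 25 + 121]
  = √182
  ≈ 13.49

13.49


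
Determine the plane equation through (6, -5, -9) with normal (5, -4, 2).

The plane through P with normal n = (a, b, c) satisfies n·(r - P) = 0,
i.e. ax + by + cz = a·x₀ + b·y₀ + c·z₀.
d = 5·6 + (-4)·(-5) + 2·(-9)
  = 30 + 20 - 18
  = 32
Equation: 5x - 4y + 2z = 32

5x - 4y + 2z = 32


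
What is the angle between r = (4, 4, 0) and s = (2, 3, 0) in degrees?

r·s = 4·2 + 4·3 + 0·0 = 8 + 12 + 0 = 20
|r| = √(4² + 4² + 0²) = √32 ≈ 5.657
|s| = √(2² + 3² + 0²) = √13 ≈ 3.606
cos θ = (r·s)/(|r||s|) = 20/(5.657·3.606) ≈ 0.9806
θ = arccos(0.9806) ≈ 11.31°

11.31°


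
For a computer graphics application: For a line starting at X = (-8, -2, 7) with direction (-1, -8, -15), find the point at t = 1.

P(t) = X + t·d
  = (-8 + (-1)·1, -2 + (-8)·1, 7 + (-15)·1)
  = (-8 - 1, -2 - 8, 7 - 15)
  = (-9, -10, -8)

(-9, -10, -8)


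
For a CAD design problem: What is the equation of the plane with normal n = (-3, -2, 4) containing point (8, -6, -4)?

The plane through P with normal n = (a, b, c) satisfies n·(r - P) = 0,
i.e. ax + by + cz = a·x₀ + b·y₀ + c·z₀.
d = (-3)·8 + (-2)·(-6) + 4·(-4)
  = -24 + 12 - 16
  = -28
Equation: -3x - 2y + 4z = -28

-3x - 2y + 4z = -28


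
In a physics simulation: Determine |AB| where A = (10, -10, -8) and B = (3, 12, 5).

d = √[(x₂-x₁)² + (y₂-y₁)² + (z₂-z₁)²]
  = √[(-7)² + 22² + 13²]
  = √[49 + 484 + 169]
  = √702
  ≈ 26.5

26.5


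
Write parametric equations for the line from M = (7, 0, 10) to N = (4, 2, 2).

Direction vector d = N - M = (4 - 7, 2 + 0, 2 - 10) = (-3, 2, -8)
Parametric form r = M + t·d:
x = 7 - 3t, y = 0 + 2t, z = 10 - 8t

x = 7 - 3t, y = 0 + 2t, z = 10 - 8t


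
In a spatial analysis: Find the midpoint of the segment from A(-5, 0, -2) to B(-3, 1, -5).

M = ((x₁+x₂)/2, (y₁+y₂)/2, (z₁+z₂)/2)
  = ((-5 - 3)/2, (0 + 1)/2, (-2 - 5)/2)
  = (-8/2, 1/2, -7/2)
  = (-4, 0.5, -3.5)

(-4, 0.5, -3.5)


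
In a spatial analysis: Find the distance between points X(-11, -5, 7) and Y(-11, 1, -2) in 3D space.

d = √[(x₂-x₁)² + (y₂-y₁)² + (z₂-z₁)²]
  = √[0² + 6² + (-9)²]
  = √[0 + 36 + 81]
  = √117
  ≈ 10.82

10.82


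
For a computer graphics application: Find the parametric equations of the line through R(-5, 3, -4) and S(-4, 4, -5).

Direction vector d = S - R = (-4 + 5, 4 - 3, -5 + 4) = (1, 1, -1)
Parametric form r = R + t·d:
x = -5 + t, y = 3 + t, z = -4 - t

x = -5 + t, y = 3 + t, z = -4 - t


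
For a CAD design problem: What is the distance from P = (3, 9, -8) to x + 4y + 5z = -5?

distance = |a·x₀ + b·y₀ + c·z₀ - d| / √(a² + b² + c²)
  = |1·3 + 4·9 + 5·(-8) - (-5)| / √(1² + 4² + 5²)
  = |3 + 36 - 40 + 5| / √(1 + 16 + 25)
  = |4| / √42
  = 4 / 6.481
  ≈ 0.6172

0.6172


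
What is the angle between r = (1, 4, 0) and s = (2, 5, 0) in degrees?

r·s = 1·2 + 4·5 + 0·0 = 2 + 20 + 0 = 22
|r| = √(1² + 4² + 0²) = √17 ≈ 4.123
|s| = √(2² + 5² + 0²) = √29 ≈ 5.385
cos θ = (r·s)/(|r||s|) = 22/(4.123·5.385) ≈ 0.9908
θ = arccos(0.9908) ≈ 7.765°

7.765°


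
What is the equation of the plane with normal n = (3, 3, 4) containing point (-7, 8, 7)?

The plane through P with normal n = (a, b, c) satisfies n·(r - P) = 0,
i.e. ax + by + cz = a·x₀ + b·y₀ + c·z₀.
d = 3·(-7) + 3·8 + 4·7
  = -21 + 24 + 28
  = 31
Equation: 3x + 3y + 4z = 31

3x + 3y + 4z = 31


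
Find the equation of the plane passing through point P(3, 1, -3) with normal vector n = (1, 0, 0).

The plane through P with normal n = (a, b, c) satisfies n·(r - P) = 0,
i.e. ax + by + cz = a·x₀ + b·y₀ + c·z₀.
d = 1·3 + 0·1 + 0·(-3)
  = 3 + 0 + 0
  = 3
Equation: x = 3

x = 3


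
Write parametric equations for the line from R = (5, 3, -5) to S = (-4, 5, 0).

Direction vector d = S - R = (-4 - 5, 5 - 3, 0 + 5) = (-9, 2, 5)
Parametric form r = R + t·d:
x = 5 - 9t, y = 3 + 2t, z = -5 + 5t

x = 5 - 9t, y = 3 + 2t, z = -5 + 5t


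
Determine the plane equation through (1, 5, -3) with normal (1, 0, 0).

The plane through P with normal n = (a, b, c) satisfies n·(r - P) = 0,
i.e. ax + by + cz = a·x₀ + b·y₀ + c·z₀.
d = 1·1 + 0·5 + 0·(-3)
  = 1 + 0 + 0
  = 1
Equation: x = 1

x = 1


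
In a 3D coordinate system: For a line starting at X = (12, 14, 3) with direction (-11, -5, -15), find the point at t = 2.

P(t) = X + t·d
  = (12 + (-11)·2, 14 + (-5)·2, 3 + (-15)·2)
  = (12 - 22, 14 - 10, 3 - 30)
  = (-10, 4, -27)

(-10, 4, -27)


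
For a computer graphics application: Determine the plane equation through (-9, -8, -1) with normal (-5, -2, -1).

The plane through P with normal n = (a, b, c) satisfies n·(r - P) = 0,
i.e. ax + by + cz = a·x₀ + b·y₀ + c·z₀.
d = (-5)·(-9) + (-2)·(-8) + (-1)·(-1)
  = 45 + 16 + 1
  = 62
Equation: -5x - 2y - z = 62

-5x - 2y - z = 62


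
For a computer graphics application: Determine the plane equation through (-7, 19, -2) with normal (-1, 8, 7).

The plane through P with normal n = (a, b, c) satisfies n·(r - P) = 0,
i.e. ax + by + cz = a·x₀ + b·y₀ + c·z₀.
d = (-1)·(-7) + 8·19 + 7·(-2)
  = 7 + 152 - 14
  = 145
Equation: -x + 8y + 7z = 145

-x + 8y + 7z = 145


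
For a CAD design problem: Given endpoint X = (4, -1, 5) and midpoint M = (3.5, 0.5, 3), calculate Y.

Y = 2M - X
  = (2·3.5 - 4, 2·0.5 - (-1), 2·3 - 5)
  = (7 - 4, 1 + 1, 6 - 5)
  = (3, 2, 1)

(3, 2, 1)


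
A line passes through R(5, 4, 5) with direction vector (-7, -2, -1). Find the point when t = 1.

P(t) = R + t·d
  = (5 + (-7)·1, 4 + (-2)·1, 5 + (-1)·1)
  = (5 - 7, 4 - 2, 5 - 1)
  = (-2, 2, 4)

(-2, 2, 4)


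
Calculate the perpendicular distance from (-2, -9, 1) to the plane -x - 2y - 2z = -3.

distance = |a·x₀ + b·y₀ + c·z₀ - d| / √(a² + b² + c²)
  = |(-1)·(-2) + (-2)·(-9) + (-2)·1 - (-3)| / √((-1)² + (-2)² + (-2)²)
  = |2 + 18 - 2 + 3| / √(1 + 4 + 4)
  = |21| / √9
  = 21 / 3
  ≈ 7

7


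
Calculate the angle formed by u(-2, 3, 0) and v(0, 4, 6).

u·v = (-2)·0 + 3·4 + 0·6 = 0 + 12 + 0 = 12
|u| = √((-2)² + 3² + 0²) = √13 ≈ 3.606
|v| = √(0² + 4² + 6²) = √52 ≈ 7.211
cos θ = (u·v)/(|u||v|) = 12/(3.606·7.211) ≈ 0.4615
θ = arccos(0.4615) ≈ 62.51°

62.51°


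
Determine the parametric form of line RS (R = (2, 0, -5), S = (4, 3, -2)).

Direction vector d = S - R = (4 - 2, 3 + 0, -2 + 5) = (2, 3, 3)
Parametric form r = R + t·d:
x = 2 + 2t, y = 0 + 3t, z = -5 + 3t

x = 2 + 2t, y = 0 + 3t, z = -5 + 3t


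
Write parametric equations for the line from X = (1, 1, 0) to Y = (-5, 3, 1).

Direction vector d = Y - X = (-5 - 1, 3 - 1, 1 + 0) = (-6, 2, 1)
Parametric form r = X + t·d:
x = 1 - 6t, y = 1 + 2t, z = 0 + t

x = 1 - 6t, y = 1 + 2t, z = 0 + t


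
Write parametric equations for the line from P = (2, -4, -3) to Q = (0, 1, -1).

Direction vector d = Q - P = (0 - 2, 1 + 4, -1 + 3) = (-2, 5, 2)
Parametric form r = P + t·d:
x = 2 - 2t, y = -4 + 5t, z = -3 + 2t

x = 2 - 2t, y = -4 + 5t, z = -3 + 2t


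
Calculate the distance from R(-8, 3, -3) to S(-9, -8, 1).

d = √[(x₂-x₁)² + (y₂-y₁)² + (z₂-z₁)²]
  = √[(-1)² + (-11)² + 4²]
  = √[1 + 121 + 16]
  = √138
  ≈ 11.75

11.75


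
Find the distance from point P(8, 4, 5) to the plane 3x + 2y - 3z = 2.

distance = |a·x₀ + b·y₀ + c·z₀ - d| / √(a² + b² + c²)
  = |3·8 + 2·4 + (-3)·5 - 2| / √(3² + 2² + (-3)²)
  = |24 + 8 - 15 - 2| / √(9 + 4 + 9)
  = |15| / √22
  = 15 / 4.69
  ≈ 3.198

3.198


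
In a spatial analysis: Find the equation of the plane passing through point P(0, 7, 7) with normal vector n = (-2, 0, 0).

The plane through P with normal n = (a, b, c) satisfies n·(r - P) = 0,
i.e. ax + by + cz = a·x₀ + b·y₀ + c·z₀.
d = (-2)·0 + 0·7 + 0·7
  = 0 + 0 + 0
  = 0
Equation: -2x = 0

-2x = 0


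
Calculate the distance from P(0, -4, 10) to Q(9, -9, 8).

d = √[(x₂-x₁)² + (y₂-y₁)² + (z₂-z₁)²]
  = √[9² + (-5)² + (-2)²]
  = √[81 + 25 + 4]
  = √110
  ≈ 10.49

10.49


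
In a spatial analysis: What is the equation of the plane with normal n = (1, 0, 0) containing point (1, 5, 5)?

The plane through P with normal n = (a, b, c) satisfies n·(r - P) = 0,
i.e. ax + by + cz = a·x₀ + b·y₀ + c·z₀.
d = 1·1 + 0·5 + 0·5
  = 1 + 0 + 0
  = 1
Equation: x = 1

x = 1


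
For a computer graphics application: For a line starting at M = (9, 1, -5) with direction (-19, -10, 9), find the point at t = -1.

P(t) = M + t·d
  = (9 + (-19)·(-1), 1 + (-10)·(-1), -5 + 9·(-1))
  = (9 + 19, 1 + 10, -5 - 9)
  = (28, 11, -14)

(28, 11, -14)


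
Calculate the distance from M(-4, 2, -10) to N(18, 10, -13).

d = √[(x₂-x₁)² + (y₂-y₁)² + (z₂-z₁)²]
  = √[22² + 8² + (-3)²]
  = √[484 + 64 + 9]
  = √557
  ≈ 23.6

23.6


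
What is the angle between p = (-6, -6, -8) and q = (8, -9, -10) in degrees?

p·q = (-6)·8 + (-6)·(-9) + (-8)·(-10) = -48 + 54 + 80 = 86
|p| = √((-6)² + (-6)² + (-8)²) = √136 ≈ 11.66
|q| = √(8² + (-9)² + (-10)²) = √245 ≈ 15.65
cos θ = (p·q)/(|p||q|) = 86/(11.66·15.65) ≈ 0.4711
θ = arccos(0.4711) ≈ 61.89°

61.89°


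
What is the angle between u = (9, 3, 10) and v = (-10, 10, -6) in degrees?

u·v = 9·(-10) + 3·10 + 10·(-6) = -90 + 30 - 60 = -120
|u| = √(9² + 3² + 10²) = √190 ≈ 13.78
|v| = √((-10)² + 10² + (-6)²) = √236 ≈ 15.36
cos θ = (u·v)/(|u||v|) = -120/(13.78·15.36) ≈ -0.5667
θ = arccos(-0.5667) ≈ 124.5°

124.5°


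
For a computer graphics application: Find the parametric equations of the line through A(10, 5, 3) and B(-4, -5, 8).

Direction vector d = B - A = (-4 - 10, -5 - 5, 8 - 3) = (-14, -10, 5)
Parametric form r = A + t·d:
x = 10 - 14t, y = 5 - 10t, z = 3 + 5t

x = 10 - 14t, y = 5 - 10t, z = 3 + 5t


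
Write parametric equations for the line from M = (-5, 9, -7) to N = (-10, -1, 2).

Direction vector d = N - M = (-10 + 5, -1 - 9, 2 + 7) = (-5, -10, 9)
Parametric form r = M + t·d:
x = -5 - 5t, y = 9 - 10t, z = -7 + 9t

x = -5 - 5t, y = 9 - 10t, z = -7 + 9t


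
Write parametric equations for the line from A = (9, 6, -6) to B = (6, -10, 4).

Direction vector d = B - A = (6 - 9, -10 - 6, 4 + 6) = (-3, -16, 10)
Parametric form r = A + t·d:
x = 9 - 3t, y = 6 - 16t, z = -6 + 10t

x = 9 - 3t, y = 6 - 16t, z = -6 + 10t


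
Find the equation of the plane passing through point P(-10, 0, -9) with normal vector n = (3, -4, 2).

The plane through P with normal n = (a, b, c) satisfies n·(r - P) = 0,
i.e. ax + by + cz = a·x₀ + b·y₀ + c·z₀.
d = 3·(-10) + (-4)·0 + 2·(-9)
  = -30 + 0 - 18
  = -48
Equation: 3x - 4y + 2z = -48

3x - 4y + 2z = -48


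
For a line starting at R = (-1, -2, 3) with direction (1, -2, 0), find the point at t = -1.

P(t) = R + t·d
  = (-1 + 1·(-1), -2 + (-2)·(-1), 3 + 0·(-1))
  = (-1 - 1, -2 + 2, 3 + 0)
  = (-2, 0, 3)

(-2, 0, 3)


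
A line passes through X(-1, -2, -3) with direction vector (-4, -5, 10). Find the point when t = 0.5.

P(t) = X + t·d
  = (-1 + (-4)·0.5, -2 + (-5)·0.5, -3 + 10·0.5)
  = (-1 - 2, -2 - 2.5, -3 + 5)
  = (-3, -4.5, 2)

(-3, -4.5, 2)


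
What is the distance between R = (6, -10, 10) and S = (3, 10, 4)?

d = √[(x₂-x₁)² + (y₂-y₁)² + (z₂-z₁)²]
  = √[(-3)² + 20² + (-6)²]
  = √[9 + 400 + 36]
  = √445
  ≈ 21.1

21.1


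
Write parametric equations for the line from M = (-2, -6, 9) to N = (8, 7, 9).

Direction vector d = N - M = (8 + 2, 7 + 6, 9 - 9) = (10, 13, 0)
Parametric form r = M + t·d:
x = -2 + 10t, y = -6 + 13t, z = 9

x = -2 + 10t, y = -6 + 13t, z = 9


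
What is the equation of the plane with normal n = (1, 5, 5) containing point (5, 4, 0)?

The plane through P with normal n = (a, b, c) satisfies n·(r - P) = 0,
i.e. ax + by + cz = a·x₀ + b·y₀ + c·z₀.
d = 1·5 + 5·4 + 5·0
  = 5 + 20 + 0
  = 25
Equation: x + 5y + 5z = 25

x + 5y + 5z = 25


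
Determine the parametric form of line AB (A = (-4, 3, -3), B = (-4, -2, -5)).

Direction vector d = B - A = (-4 + 4, -2 - 3, -5 + 3) = (0, -5, -2)
Parametric form r = A + t·d:
x = -4, y = 3 - 5t, z = -3 - 2t

x = -4, y = 3 - 5t, z = -3 - 2t


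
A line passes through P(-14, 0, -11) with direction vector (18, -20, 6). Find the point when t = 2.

P(t) = P + t·d
  = (-14 + 18·2, 0 + (-20)·2, -11 + 6·2)
  = (-14 + 36, 0 - 40, -11 + 12)
  = (22, -40, 1)

(22, -40, 1)


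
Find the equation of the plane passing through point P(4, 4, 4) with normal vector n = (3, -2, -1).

The plane through P with normal n = (a, b, c) satisfies n·(r - P) = 0,
i.e. ax + by + cz = a·x₀ + b·y₀ + c·z₀.
d = 3·4 + (-2)·4 + (-1)·4
  = 12 - 8 - 4
  = 0
Equation: 3x - 2y - z = 0

3x - 2y - z = 0


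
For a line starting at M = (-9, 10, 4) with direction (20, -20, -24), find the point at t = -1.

P(t) = M + t·d
  = (-9 + 20·(-1), 10 + (-20)·(-1), 4 + (-24)·(-1))
  = (-9 - 20, 10 + 20, 4 + 24)
  = (-29, 30, 28)

(-29, 30, 28)


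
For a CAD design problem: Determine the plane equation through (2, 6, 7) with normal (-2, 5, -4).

The plane through P with normal n = (a, b, c) satisfies n·(r - P) = 0,
i.e. ax + by + cz = a·x₀ + b·y₀ + c·z₀.
d = (-2)·2 + 5·6 + (-4)·7
  = -4 + 30 - 28
  = -2
Equation: -2x + 5y - 4z = -2

-2x + 5y - 4z = -2


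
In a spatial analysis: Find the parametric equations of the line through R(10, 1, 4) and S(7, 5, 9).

Direction vector d = S - R = (7 - 10, 5 - 1, 9 - 4) = (-3, 4, 5)
Parametric form r = R + t·d:
x = 10 - 3t, y = 1 + 4t, z = 4 + 5t

x = 10 - 3t, y = 1 + 4t, z = 4 + 5t


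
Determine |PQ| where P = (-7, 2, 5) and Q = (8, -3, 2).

d = √[(x₂-x₁)² + (y₂-y₁)² + (z₂-z₁)²]
  = √[15² + (-5)² + (-3)²]
  = √[225 + 25 + 9]
  = √259
  ≈ 16.09

16.09


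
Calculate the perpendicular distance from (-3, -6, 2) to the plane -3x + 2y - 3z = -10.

distance = |a·x₀ + b·y₀ + c·z₀ - d| / √(a² + b² + c²)
  = |(-3)·(-3) + 2·(-6) + (-3)·2 - (-10)| / √((-3)² + 2² + (-3)²)
  = |9 - 12 - 6 + 10| / √(9 + 4 + 9)
  = |1| / √22
  = 1 / 4.69
  ≈ 0.2132

0.2132


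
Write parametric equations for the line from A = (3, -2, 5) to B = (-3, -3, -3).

Direction vector d = B - A = (-3 - 3, -3 + 2, -3 - 5) = (-6, -1, -8)
Parametric form r = A + t·d:
x = 3 - 6t, y = -2 - t, z = 5 - 8t

x = 3 - 6t, y = -2 - t, z = 5 - 8t


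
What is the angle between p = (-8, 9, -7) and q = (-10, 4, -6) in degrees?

p·q = (-8)·(-10) + 9·4 + (-7)·(-6) = 80 + 36 + 42 = 158
|p| = √((-8)² + 9² + (-7)²) = √194 ≈ 13.93
|q| = √((-10)² + 4² + (-6)²) = √152 ≈ 12.33
cos θ = (p·q)/(|p||q|) = 158/(13.93·12.33) ≈ 0.9201
θ = arccos(0.9201) ≈ 23.06°

23.06°


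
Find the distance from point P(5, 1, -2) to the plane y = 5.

distance = |a·x₀ + b·y₀ + c·z₀ - d| / √(a² + b² + c²)
  = |0·5 + 1·1 + 0·(-2) - 5| / √(0² + 1² + 0²)
  = |0 + 1 + 0 - 5| / √(0 + 1 + 0)
  = |-4| / √1
  = 4 / 1
  ≈ 4

4


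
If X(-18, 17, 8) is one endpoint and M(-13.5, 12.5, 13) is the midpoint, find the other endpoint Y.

Y = 2M - X
  = (2·(-13.5) - (-18), 2·12.5 - 17, 2·13 - 8)
  = (-27 + 18, 25 - 17, 26 - 8)
  = (-9, 8, 18)

(-9, 8, 18)


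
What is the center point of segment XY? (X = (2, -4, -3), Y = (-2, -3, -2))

M = ((x₁+x₂)/2, (y₁+y₂)/2, (z₁+z₂)/2)
  = ((2 - 2)/2, (-4 - 3)/2, (-3 - 2)/2)
  = (0/2, -7/2, -5/2)
  = (0, -3.5, -2.5)

(0, -3.5, -2.5)


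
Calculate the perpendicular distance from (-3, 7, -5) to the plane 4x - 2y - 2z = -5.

distance = |a·x₀ + b·y₀ + c·z₀ - d| / √(a² + b² + c²)
  = |4·(-3) + (-2)·7 + (-2)·(-5) - (-5)| / √(4² + (-2)² + (-2)²)
  = |-12 - 14 + 10 + 5| / √(16 + 4 + 4)
  = |-11| / √24
  = 11 / 4.899
  ≈ 2.245

2.245


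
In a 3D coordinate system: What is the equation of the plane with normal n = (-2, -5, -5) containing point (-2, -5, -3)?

The plane through P with normal n = (a, b, c) satisfies n·(r - P) = 0,
i.e. ax + by + cz = a·x₀ + b·y₀ + c·z₀.
d = (-2)·(-2) + (-5)·(-5) + (-5)·(-3)
  = 4 + 25 + 15
  = 44
Equation: -2x - 5y - 5z = 44

-2x - 5y - 5z = 44


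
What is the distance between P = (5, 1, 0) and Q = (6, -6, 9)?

d = √[(x₂-x₁)² + (y₂-y₁)² + (z₂-z₁)²]
  = √[1² + (-7)² + 9²]
  = √[1 + 49 + 81]
  = √131
  ≈ 11.45

11.45


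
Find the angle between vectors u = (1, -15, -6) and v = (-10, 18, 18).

u·v = 1·(-10) + (-15)·18 + (-6)·18 = -10 - 270 - 108 = -388
|u| = √(1² + (-15)² + (-6)²) = √262 ≈ 16.19
|v| = √((-10)² + 18² + 18²) = √748 ≈ 27.35
cos θ = (u·v)/(|u||v|) = -388/(16.19·27.35) ≈ -0.8765
θ = arccos(-0.8765) ≈ 151.2°

151.2°


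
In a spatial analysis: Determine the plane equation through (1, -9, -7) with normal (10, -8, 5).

The plane through P with normal n = (a, b, c) satisfies n·(r - P) = 0,
i.e. ax + by + cz = a·x₀ + b·y₀ + c·z₀.
d = 10·1 + (-8)·(-9) + 5·(-7)
  = 10 + 72 - 35
  = 47
Equation: 10x - 8y + 5z = 47

10x - 8y + 5z = 47


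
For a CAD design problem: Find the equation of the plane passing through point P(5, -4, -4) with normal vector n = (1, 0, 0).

The plane through P with normal n = (a, b, c) satisfies n·(r - P) = 0,
i.e. ax + by + cz = a·x₀ + b·y₀ + c·z₀.
d = 1·5 + 0·(-4) + 0·(-4)
  = 5 + 0 + 0
  = 5
Equation: x = 5

x = 5


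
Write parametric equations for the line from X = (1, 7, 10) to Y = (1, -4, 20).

Direction vector d = Y - X = (1 - 1, -4 - 7, 20 - 10) = (0, -11, 10)
Parametric form r = X + t·d:
x = 1, y = 7 - 11t, z = 10 + 10t

x = 1, y = 7 - 11t, z = 10 + 10t


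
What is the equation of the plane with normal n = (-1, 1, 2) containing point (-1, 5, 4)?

The plane through P with normal n = (a, b, c) satisfies n·(r - P) = 0,
i.e. ax + by + cz = a·x₀ + b·y₀ + c·z₀.
d = (-1)·(-1) + 1·5 + 2·4
  = 1 + 5 + 8
  = 14
Equation: -x + y + 2z = 14

-x + y + 2z = 14


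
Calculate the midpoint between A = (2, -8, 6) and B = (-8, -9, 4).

M = ((x₁+x₂)/2, (y₁+y₂)/2, (z₁+z₂)/2)
  = ((2 - 8)/2, (-8 - 9)/2, (6 + 4)/2)
  = (-6/2, -17/2, 10/2)
  = (-3, -8.5, 5)

(-3, -8.5, 5)


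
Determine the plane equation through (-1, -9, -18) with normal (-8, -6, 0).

The plane through P with normal n = (a, b, c) satisfies n·(r - P) = 0,
i.e. ax + by + cz = a·x₀ + b·y₀ + c·z₀.
d = (-8)·(-1) + (-6)·(-9) + 0·(-18)
  = 8 + 54 + 0
  = 62
Equation: -8x - 6y = 62

-8x - 6y = 62


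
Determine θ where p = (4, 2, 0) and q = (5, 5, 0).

p·q = 4·5 + 2·5 + 0·0 = 20 + 10 + 0 = 30
|p| = √(4² + 2² + 0²) = √20 ≈ 4.472
|q| = √(5² + 5² + 0²) = √50 ≈ 7.071
cos θ = (p·q)/(|p||q|) = 30/(4.472·7.071) ≈ 0.9487
θ = arccos(0.9487) ≈ 18.43°

18.43°


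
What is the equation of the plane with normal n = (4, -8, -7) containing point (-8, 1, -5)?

The plane through P with normal n = (a, b, c) satisfies n·(r - P) = 0,
i.e. ax + by + cz = a·x₀ + b·y₀ + c·z₀.
d = 4·(-8) + (-8)·1 + (-7)·(-5)
  = -32 - 8 + 35
  = -5
Equation: 4x - 8y - 7z = -5

4x - 8y - 7z = -5


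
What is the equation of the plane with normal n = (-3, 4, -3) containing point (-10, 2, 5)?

The plane through P with normal n = (a, b, c) satisfies n·(r - P) = 0,
i.e. ax + by + cz = a·x₀ + b·y₀ + c·z₀.
d = (-3)·(-10) + 4·2 + (-3)·5
  = 30 + 8 - 15
  = 23
Equation: -3x + 4y - 3z = 23

-3x + 4y - 3z = 23


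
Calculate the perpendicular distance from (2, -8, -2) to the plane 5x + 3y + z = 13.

distance = |a·x₀ + b·y₀ + c·z₀ - d| / √(a² + b² + c²)
  = |5·2 + 3·(-8) + 1·(-2) - 13| / √(5² + 3² + 1²)
  = |10 - 24 - 2 - 13| / √(25 + 9 + 1)
  = |-29| / √35
  = 29 / 5.916
  ≈ 4.902

4.902


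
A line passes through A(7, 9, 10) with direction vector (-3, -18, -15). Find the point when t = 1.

P(t) = A + t·d
  = (7 + (-3)·1, 9 + (-18)·1, 10 + (-15)·1)
  = (7 - 3, 9 - 18, 10 - 15)
  = (4, -9, -5)

(4, -9, -5)


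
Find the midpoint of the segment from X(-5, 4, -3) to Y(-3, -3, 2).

M = ((x₁+x₂)/2, (y₁+y₂)/2, (z₁+z₂)/2)
  = ((-5 - 3)/2, (4 - 3)/2, (-3 + 2)/2)
  = (-8/2, 1/2, -1/2)
  = (-4, 0.5, -0.5)

(-4, 0.5, -0.5)


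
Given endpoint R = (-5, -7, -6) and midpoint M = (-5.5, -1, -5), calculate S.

S = 2M - R
  = (2·(-5.5) - (-5), 2·(-1) - (-7), 2·(-5) - (-6))
  = (-11 + 5, -2 + 7, -10 + 6)
  = (-6, 5, -4)

(-6, 5, -4)


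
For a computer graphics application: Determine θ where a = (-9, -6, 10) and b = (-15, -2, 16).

a·b = (-9)·(-15) + (-6)·(-2) + 10·16 = 135 + 12 + 160 = 307
|a| = √((-9)² + (-6)² + 10²) = √217 ≈ 14.73
|b| = √((-15)² + (-2)² + 16²) = √485 ≈ 22.02
cos θ = (a·b)/(|a||b|) = 307/(14.73·22.02) ≈ 0.9463
θ = arccos(0.9463) ≈ 18.86°

18.86°


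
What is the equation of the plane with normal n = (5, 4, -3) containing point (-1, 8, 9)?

The plane through P with normal n = (a, b, c) satisfies n·(r - P) = 0,
i.e. ax + by + cz = a·x₀ + b·y₀ + c·z₀.
d = 5·(-1) + 4·8 + (-3)·9
  = -5 + 32 - 27
  = 0
Equation: 5x + 4y - 3z = 0

5x + 4y - 3z = 0


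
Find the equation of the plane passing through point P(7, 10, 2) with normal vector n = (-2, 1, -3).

The plane through P with normal n = (a, b, c) satisfies n·(r - P) = 0,
i.e. ax + by + cz = a·x₀ + b·y₀ + c·z₀.
d = (-2)·7 + 1·10 + (-3)·2
  = -14 + 10 - 6
  = -10
Equation: -2x + y - 3z = -10

-2x + y - 3z = -10


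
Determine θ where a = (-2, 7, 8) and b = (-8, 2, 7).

a·b = (-2)·(-8) + 7·2 + 8·7 = 16 + 14 + 56 = 86
|a| = √((-2)² + 7² + 8²) = √117 ≈ 10.82
|b| = √((-8)² + 2² + 7²) = √117 ≈ 10.82
cos θ = (a·b)/(|a||b|) = 86/(10.82·10.82) ≈ 0.735
θ = arccos(0.735) ≈ 42.69°

42.69°


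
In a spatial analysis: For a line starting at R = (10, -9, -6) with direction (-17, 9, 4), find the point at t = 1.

P(t) = R + t·d
  = (10 + (-17)·1, -9 + 9·1, -6 + 4·1)
  = (10 - 17, -9 + 9, -6 + 4)
  = (-7, 0, -2)

(-7, 0, -2)


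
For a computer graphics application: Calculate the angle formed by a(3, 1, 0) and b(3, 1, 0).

a·b = 3·3 + 1·1 + 0·0 = 9 + 1 + 0 = 10
|a| = √(3² + 1² + 0²) = √10 ≈ 3.162
|b| = √(3² + 1² + 0²) = √10 ≈ 3.162
cos θ = (a·b)/(|a||b|) = 10/(3.162·3.162) ≈ 1
θ = arccos(1) ≈ 0°

0°


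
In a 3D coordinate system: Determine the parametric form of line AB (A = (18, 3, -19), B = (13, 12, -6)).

Direction vector d = B - A = (13 - 18, 12 - 3, -6 + 19) = (-5, 9, 13)
Parametric form r = A + t·d:
x = 18 - 5t, y = 3 + 9t, z = -19 + 13t

x = 18 - 5t, y = 3 + 9t, z = -19 + 13t


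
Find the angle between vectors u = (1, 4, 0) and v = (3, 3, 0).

u·v = 1·3 + 4·3 + 0·0 = 3 + 12 + 0 = 15
|u| = √(1² + 4² + 0²) = √17 ≈ 4.123
|v| = √(3² + 3² + 0²) = √18 ≈ 4.243
cos θ = (u·v)/(|u||v|) = 15/(4.123·4.243) ≈ 0.8575
θ = arccos(0.8575) ≈ 30.96°

30.96°


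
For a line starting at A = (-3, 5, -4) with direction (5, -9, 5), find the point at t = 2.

P(t) = A + t·d
  = (-3 + 5·2, 5 + (-9)·2, -4 + 5·2)
  = (-3 + 10, 5 - 18, -4 + 10)
  = (7, -13, 6)

(7, -13, 6)


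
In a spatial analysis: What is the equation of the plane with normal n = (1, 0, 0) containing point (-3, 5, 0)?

The plane through P with normal n = (a, b, c) satisfies n·(r - P) = 0,
i.e. ax + by + cz = a·x₀ + b·y₀ + c·z₀.
d = 1·(-3) + 0·5 + 0·0
  = -3 + 0 + 0
  = -3
Equation: x = -3

x = -3


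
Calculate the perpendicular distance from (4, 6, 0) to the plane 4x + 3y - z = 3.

distance = |a·x₀ + b·y₀ + c·z₀ - d| / √(a² + b² + c²)
  = |4·4 + 3·6 + (-1)·0 - 3| / √(4² + 3² + (-1)²)
  = |16 + 18 + 0 - 3| / √(16 + 9 + 1)
  = |31| / √26
  = 31 / 5.099
  ≈ 6.08

6.08


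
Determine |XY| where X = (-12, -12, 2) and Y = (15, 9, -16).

d = √[(x₂-x₁)² + (y₂-y₁)² + (z₂-z₁)²]
  = √[27² + 21² + (-18)²]
  = √[729 + 441 + 324]
  = √1494
  ≈ 38.65

38.65


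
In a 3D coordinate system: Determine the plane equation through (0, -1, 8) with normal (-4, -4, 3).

The plane through P with normal n = (a, b, c) satisfies n·(r - P) = 0,
i.e. ax + by + cz = a·x₀ + b·y₀ + c·z₀.
d = (-4)·0 + (-4)·(-1) + 3·8
  = 0 + 4 + 24
  = 28
Equation: -4x - 4y + 3z = 28

-4x - 4y + 3z = 28


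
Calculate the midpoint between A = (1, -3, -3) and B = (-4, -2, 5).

M = ((x₁+x₂)/2, (y₁+y₂)/2, (z₁+z₂)/2)
  = ((1 - 4)/2, (-3 - 2)/2, (-3 + 5)/2)
  = (-3/2, -5/2, 2/2)
  = (-1.5, -2.5, 1)

(-1.5, -2.5, 1)


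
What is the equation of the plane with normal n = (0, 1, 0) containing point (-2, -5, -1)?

The plane through P with normal n = (a, b, c) satisfies n·(r - P) = 0,
i.e. ax + by + cz = a·x₀ + b·y₀ + c·z₀.
d = 0·(-2) + 1·(-5) + 0·(-1)
  = 0 - 5 + 0
  = -5
Equation: y = -5

y = -5


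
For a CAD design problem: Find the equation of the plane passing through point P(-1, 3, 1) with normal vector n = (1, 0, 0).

The plane through P with normal n = (a, b, c) satisfies n·(r - P) = 0,
i.e. ax + by + cz = a·x₀ + b·y₀ + c·z₀.
d = 1·(-1) + 0·3 + 0·1
  = -1 + 0 + 0
  = -1
Equation: x = -1

x = -1


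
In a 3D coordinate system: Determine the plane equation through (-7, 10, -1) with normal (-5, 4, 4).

The plane through P with normal n = (a, b, c) satisfies n·(r - P) = 0,
i.e. ax + by + cz = a·x₀ + b·y₀ + c·z₀.
d = (-5)·(-7) + 4·10 + 4·(-1)
  = 35 + 40 - 4
  = 71
Equation: -5x + 4y + 4z = 71

-5x + 4y + 4z = 71


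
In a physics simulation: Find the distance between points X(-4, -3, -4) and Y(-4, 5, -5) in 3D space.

d = √[(x₂-x₁)² + (y₂-y₁)² + (z₂-z₁)²]
  = √[0² + 8² + (-1)²]
  = √[0 + 64 + 1]
  = √65
  ≈ 8.062

8.062


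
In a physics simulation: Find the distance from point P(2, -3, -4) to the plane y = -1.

distance = |a·x₀ + b·y₀ + c·z₀ - d| / √(a² + b² + c²)
  = |0·2 + 1·(-3) + 0·(-4) - (-1)| / √(0² + 1² + 0²)
  = |0 - 3 + 0 + 1| / √(0 + 1 + 0)
  = |-2| / √1
  = 2 / 1
  ≈ 2

2


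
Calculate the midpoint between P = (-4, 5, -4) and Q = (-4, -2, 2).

M = ((x₁+x₂)/2, (y₁+y₂)/2, (z₁+z₂)/2)
  = ((-4 - 4)/2, (5 - 2)/2, (-4 + 2)/2)
  = (-8/2, 3/2, -2/2)
  = (-4, 1.5, -1)

(-4, 1.5, -1)


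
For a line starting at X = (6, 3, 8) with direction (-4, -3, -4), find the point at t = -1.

P(t) = X + t·d
  = (6 + (-4)·(-1), 3 + (-3)·(-1), 8 + (-4)·(-1))
  = (6 + 4, 3 + 3, 8 + 4)
  = (10, 6, 12)

(10, 6, 12)


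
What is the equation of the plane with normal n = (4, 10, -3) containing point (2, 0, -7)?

The plane through P with normal n = (a, b, c) satisfies n·(r - P) = 0,
i.e. ax + by + cz = a·x₀ + b·y₀ + c·z₀.
d = 4·2 + 10·0 + (-3)·(-7)
  = 8 + 0 + 21
  = 29
Equation: 4x + 10y - 3z = 29

4x + 10y - 3z = 29


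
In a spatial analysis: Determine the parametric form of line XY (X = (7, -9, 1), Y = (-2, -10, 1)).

Direction vector d = Y - X = (-2 - 7, -10 + 9, 1 - 1) = (-9, -1, 0)
Parametric form r = X + t·d:
x = 7 - 9t, y = -9 - t, z = 1

x = 7 - 9t, y = -9 - t, z = 1


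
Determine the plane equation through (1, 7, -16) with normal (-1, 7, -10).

The plane through P with normal n = (a, b, c) satisfies n·(r - P) = 0,
i.e. ax + by + cz = a·x₀ + b·y₀ + c·z₀.
d = (-1)·1 + 7·7 + (-10)·(-16)
  = -1 + 49 + 160
  = 208
Equation: -x + 7y - 10z = 208

-x + 7y - 10z = 208


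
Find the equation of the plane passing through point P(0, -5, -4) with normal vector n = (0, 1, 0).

The plane through P with normal n = (a, b, c) satisfies n·(r - P) = 0,
i.e. ax + by + cz = a·x₀ + b·y₀ + c·z₀.
d = 0·0 + 1·(-5) + 0·(-4)
  = 0 - 5 + 0
  = -5
Equation: y = -5

y = -5


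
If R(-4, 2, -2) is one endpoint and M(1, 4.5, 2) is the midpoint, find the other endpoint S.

S = 2M - R
  = (2·1 - (-4), 2·4.5 - 2, 2·2 - (-2))
  = (2 + 4, 9 - 2, 4 + 2)
  = (6, 7, 6)

(6, 7, 6)


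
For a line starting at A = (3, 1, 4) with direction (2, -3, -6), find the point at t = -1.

P(t) = A + t·d
  = (3 + 2·(-1), 1 + (-3)·(-1), 4 + (-6)·(-1))
  = (3 - 2, 1 + 3, 4 + 6)
  = (1, 4, 10)

(1, 4, 10)


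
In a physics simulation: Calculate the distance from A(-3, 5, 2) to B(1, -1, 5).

d = √[(x₂-x₁)² + (y₂-y₁)² + (z₂-z₁)²]
  = √[4² + (-6)² + 3²]
  = √[16 + 36 + 9]
  = √61
  ≈ 7.81

7.81


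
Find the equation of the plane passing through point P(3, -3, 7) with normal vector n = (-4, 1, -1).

The plane through P with normal n = (a, b, c) satisfies n·(r - P) = 0,
i.e. ax + by + cz = a·x₀ + b·y₀ + c·z₀.
d = (-4)·3 + 1·(-3) + (-1)·7
  = -12 - 3 - 7
  = -22
Equation: -4x + y - z = -22

-4x + y - z = -22


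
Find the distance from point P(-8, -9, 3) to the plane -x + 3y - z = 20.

distance = |a·x₀ + b·y₀ + c·z₀ - d| / √(a² + b² + c²)
  = |(-1)·(-8) + 3·(-9) + (-1)·3 - 20| / √((-1)² + 3² + (-1)²)
  = |8 - 27 - 3 - 20| / √(1 + 9 + 1)
  = |-42| / √11
  = 42 / 3.317
  ≈ 12.66

12.66


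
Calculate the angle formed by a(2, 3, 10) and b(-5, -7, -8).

a·b = 2·(-5) + 3·(-7) + 10·(-8) = -10 - 21 - 80 = -111
|a| = √(2² + 3² + 10²) = √113 ≈ 10.63
|b| = √((-5)² + (-7)² + (-8)²) = √138 ≈ 11.75
cos θ = (a·b)/(|a||b|) = -111/(10.63·11.75) ≈ -0.8889
θ = arccos(-0.8889) ≈ 152.7°

152.7°


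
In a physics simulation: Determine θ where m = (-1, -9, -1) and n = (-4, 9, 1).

m·n = (-1)·(-4) + (-9)·9 + (-1)·1 = 4 - 81 - 1 = -78
|m| = √((-1)² + (-9)² + (-1)²) = √83 ≈ 9.11
|n| = √((-4)² + 9² + 1²) = √98 ≈ 9.899
cos θ = (m·n)/(|m||n|) = -78/(9.11·9.899) ≈ -0.8649
θ = arccos(-0.8649) ≈ 149.9°

149.9°


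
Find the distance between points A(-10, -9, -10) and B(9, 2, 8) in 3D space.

d = √[(x₂-x₁)² + (y₂-y₁)² + (z₂-z₁)²]
  = √[19² + 11² + 18²]
  = √[361 + 121 + 324]
  = √806
  ≈ 28.39

28.39


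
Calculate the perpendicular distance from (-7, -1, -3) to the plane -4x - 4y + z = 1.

distance = |a·x₀ + b·y₀ + c·z₀ - d| / √(a² + b² + c²)
  = |(-4)·(-7) + (-4)·(-1) + 1·(-3) - 1| / √((-4)² + (-4)² + 1²)
  = |28 + 4 - 3 - 1| / √(16 + 16 + 1)
  = |28| / √33
  = 28 / 5.745
  ≈ 4.874

4.874


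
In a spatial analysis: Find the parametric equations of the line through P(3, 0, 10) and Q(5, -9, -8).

Direction vector d = Q - P = (5 - 3, -9 + 0, -8 - 10) = (2, -9, -18)
Parametric form r = P + t·d:
x = 3 + 2t, y = 0 - 9t, z = 10 - 18t

x = 3 + 2t, y = 0 - 9t, z = 10 - 18t


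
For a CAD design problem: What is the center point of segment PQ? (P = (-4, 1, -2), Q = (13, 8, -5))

M = ((x₁+x₂)/2, (y₁+y₂)/2, (z₁+z₂)/2)
  = ((-4 + 13)/2, (1 + 8)/2, (-2 - 5)/2)
  = (9/2, 9/2, -7/2)
  = (4.5, 4.5, -3.5)

(4.5, 4.5, -3.5)


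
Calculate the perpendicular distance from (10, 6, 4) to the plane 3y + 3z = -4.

distance = |a·x₀ + b·y₀ + c·z₀ - d| / √(a² + b² + c²)
  = |0·10 + 3·6 + 3·4 - (-4)| / √(0² + 3² + 3²)
  = |0 + 18 + 12 + 4| / √(0 + 9 + 9)
  = |34| / √18
  = 34 / 4.243
  ≈ 8.014

8.014


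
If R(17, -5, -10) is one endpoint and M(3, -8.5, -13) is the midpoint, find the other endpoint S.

S = 2M - R
  = (2·3 - 17, 2·(-8.5) - (-5), 2·(-13) - (-10))
  = (6 - 17, -17 + 5, -26 + 10)
  = (-11, -12, -16)

(-11, -12, -16)


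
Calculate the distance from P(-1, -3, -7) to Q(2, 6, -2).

d = √[(x₂-x₁)² + (y₂-y₁)² + (z₂-z₁)²]
  = √[3² + 9² + 5²]
  = √[9 + 81 + 25]
  = √115
  ≈ 10.72

10.72


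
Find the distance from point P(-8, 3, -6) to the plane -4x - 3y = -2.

distance = |a·x₀ + b·y₀ + c·z₀ - d| / √(a² + b² + c²)
  = |(-4)·(-8) + (-3)·3 + 0·(-6) - (-2)| / √((-4)² + (-3)² + 0²)
  = |32 - 9 + 0 + 2| / √(16 + 9 + 0)
  = |25| / √25
  = 25 / 5
  ≈ 5

5


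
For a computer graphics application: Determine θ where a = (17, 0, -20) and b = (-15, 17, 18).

a·b = 17·(-15) + 0·17 + (-20)·18 = -255 + 0 - 360 = -615
|a| = √(17² + 0² + (-20)²) = √689 ≈ 26.25
|b| = √((-15)² + 17² + 18²) = √838 ≈ 28.95
cos θ = (a·b)/(|a||b|) = -615/(26.25·28.95) ≈ -0.8094
θ = arccos(-0.8094) ≈ 144°

144°


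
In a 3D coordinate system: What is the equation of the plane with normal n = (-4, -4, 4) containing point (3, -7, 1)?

The plane through P with normal n = (a, b, c) satisfies n·(r - P) = 0,
i.e. ax + by + cz = a·x₀ + b·y₀ + c·z₀.
d = (-4)·3 + (-4)·(-7) + 4·1
  = -12 + 28 + 4
  = 20
Equation: -4x - 4y + 4z = 20

-4x - 4y + 4z = 20


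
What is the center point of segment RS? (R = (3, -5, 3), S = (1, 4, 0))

M = ((x₁+x₂)/2, (y₁+y₂)/2, (z₁+z₂)/2)
  = ((3 + 1)/2, (-5 + 4)/2, (3 + 0)/2)
  = (4/2, -1/2, 3/2)
  = (2, -0.5, 1.5)

(2, -0.5, 1.5)


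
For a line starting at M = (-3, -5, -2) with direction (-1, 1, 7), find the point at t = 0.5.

P(t) = M + t·d
  = (-3 + (-1)·0.5, -5 + 1·0.5, -2 + 7·0.5)
  = (-3 - 0.5, -5 + 0.5, -2 + 3.5)
  = (-3.5, -4.5, 1.5)

(-3.5, -4.5, 1.5)


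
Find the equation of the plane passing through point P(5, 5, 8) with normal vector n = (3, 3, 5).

The plane through P with normal n = (a, b, c) satisfies n·(r - P) = 0,
i.e. ax + by + cz = a·x₀ + b·y₀ + c·z₀.
d = 3·5 + 3·5 + 5·8
  = 15 + 15 + 40
  = 70
Equation: 3x + 3y + 5z = 70

3x + 3y + 5z = 70


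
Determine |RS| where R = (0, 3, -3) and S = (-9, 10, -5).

d = √[(x₂-x₁)² + (y₂-y₁)² + (z₂-z₁)²]
  = √[(-9)² + 7² + (-2)²]
  = √[81 + 49 + 4]
  = √134
  ≈ 11.58

11.58


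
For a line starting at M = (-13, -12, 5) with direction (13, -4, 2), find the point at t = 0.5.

P(t) = M + t·d
  = (-13 + 13·0.5, -12 + (-4)·0.5, 5 + 2·0.5)
  = (-13 + 6.5, -12 - 2, 5 + 1)
  = (-6.5, -14, 6)

(-6.5, -14, 6)


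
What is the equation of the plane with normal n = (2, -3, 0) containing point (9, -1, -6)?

The plane through P with normal n = (a, b, c) satisfies n·(r - P) = 0,
i.e. ax + by + cz = a·x₀ + b·y₀ + c·z₀.
d = 2·9 + (-3)·(-1) + 0·(-6)
  = 18 + 3 + 0
  = 21
Equation: 2x - 3y = 21

2x - 3y = 21


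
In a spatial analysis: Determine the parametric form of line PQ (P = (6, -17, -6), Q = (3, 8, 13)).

Direction vector d = Q - P = (3 - 6, 8 + 17, 13 + 6) = (-3, 25, 19)
Parametric form r = P + t·d:
x = 6 - 3t, y = -17 + 25t, z = -6 + 19t

x = 6 - 3t, y = -17 + 25t, z = -6 + 19t


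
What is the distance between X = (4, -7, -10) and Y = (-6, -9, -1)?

d = √[(x₂-x₁)² + (y₂-y₁)² + (z₂-z₁)²]
  = √[(-10)² + (-2)² + 9²]
  = √[100 + 4 + 81]
  = √185
  ≈ 13.6

13.6


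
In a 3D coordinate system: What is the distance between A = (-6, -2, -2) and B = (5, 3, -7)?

d = √[(x₂-x₁)² + (y₂-y₁)² + (z₂-z₁)²]
  = √[11² + 5² + (-5)²]
  = √[121 + 25 + 25]
  = √171
  ≈ 13.08

13.08


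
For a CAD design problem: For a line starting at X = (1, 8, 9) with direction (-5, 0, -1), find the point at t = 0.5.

P(t) = X + t·d
  = (1 + (-5)·0.5, 8 + 0·0.5, 9 + (-1)·0.5)
  = (1 - 2.5, 8 + 0, 9 - 0.5)
  = (-1.5, 8, 8.5)

(-1.5, 8, 8.5)


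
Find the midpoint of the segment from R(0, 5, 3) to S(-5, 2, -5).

M = ((x₁+x₂)/2, (y₁+y₂)/2, (z₁+z₂)/2)
  = ((0 - 5)/2, (5 + 2)/2, (3 - 5)/2)
  = (-5/2, 7/2, -2/2)
  = (-2.5, 3.5, -1)

(-2.5, 3.5, -1)


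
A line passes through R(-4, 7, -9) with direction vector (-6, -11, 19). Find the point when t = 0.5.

P(t) = R + t·d
  = (-4 + (-6)·0.5, 7 + (-11)·0.5, -9 + 19·0.5)
  = (-4 - 3, 7 - 5.5, -9 + 9.5)
  = (-7, 1.5, 0.5)

(-7, 1.5, 0.5)


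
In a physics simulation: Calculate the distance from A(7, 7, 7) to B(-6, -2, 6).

d = √[(x₂-x₁)² + (y₂-y₁)² + (z₂-z₁)²]
  = √[(-13)² + (-9)² + (-1)²]
  = √[169 + 81 + 1]
  = √251
  ≈ 15.84

15.84


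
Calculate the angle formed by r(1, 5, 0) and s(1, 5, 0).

r·s = 1·1 + 5·5 + 0·0 = 1 + 25 + 0 = 26
|r| = √(1² + 5² + 0²) = √26 ≈ 5.099
|s| = √(1² + 5² + 0²) = √26 ≈ 5.099
cos θ = (r·s)/(|r||s|) = 26/(5.099·5.099) ≈ 1
θ = arccos(1) ≈ 0°

0°


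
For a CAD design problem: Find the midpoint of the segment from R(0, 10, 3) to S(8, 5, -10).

M = ((x₁+x₂)/2, (y₁+y₂)/2, (z₁+z₂)/2)
  = ((0 + 8)/2, (10 + 5)/2, (3 - 10)/2)
  = (8/2, 15/2, -7/2)
  = (4, 7.5, -3.5)

(4, 7.5, -3.5)
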